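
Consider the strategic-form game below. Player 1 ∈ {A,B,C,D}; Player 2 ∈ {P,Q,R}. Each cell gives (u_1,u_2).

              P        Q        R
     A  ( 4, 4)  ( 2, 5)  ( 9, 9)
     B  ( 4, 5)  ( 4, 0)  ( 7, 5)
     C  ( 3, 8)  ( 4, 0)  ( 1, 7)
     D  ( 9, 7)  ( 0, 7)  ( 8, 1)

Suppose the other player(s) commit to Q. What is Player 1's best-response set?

argmax u_1 = {B,C}

u_1(A vs Q) = 2
u_1(B vs Q) = 4
u_1(C vs Q) = 4
u_1(D vs Q) = 0
max payoff 4 at {B,C}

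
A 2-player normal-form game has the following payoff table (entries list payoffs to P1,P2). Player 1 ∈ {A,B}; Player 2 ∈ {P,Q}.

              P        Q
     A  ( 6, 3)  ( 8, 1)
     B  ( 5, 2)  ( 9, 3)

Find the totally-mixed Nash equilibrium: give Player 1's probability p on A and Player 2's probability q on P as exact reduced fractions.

(p,q) = (1/3, 1/2)

P1 indiff ⇒ q·6+(1-q)·8 = q·5+(1-q)·9 ⇒ q(1) = (1-q)(1) ⇒ q = 1/2
P2 indiff ⇒ p·3+(1-p)·2 = p·1+(1-p)·3 ⇒ p(2) = (1-p)(1) ⇒ p = 1/3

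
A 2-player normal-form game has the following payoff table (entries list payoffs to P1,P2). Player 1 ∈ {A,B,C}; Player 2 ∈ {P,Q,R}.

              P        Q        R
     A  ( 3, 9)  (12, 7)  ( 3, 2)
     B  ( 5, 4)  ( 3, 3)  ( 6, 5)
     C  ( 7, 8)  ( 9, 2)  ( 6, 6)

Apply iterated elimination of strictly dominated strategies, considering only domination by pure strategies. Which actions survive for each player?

P2 drop Q (P beats it: A:9>7 B:4>3 C:8>2)
P1 drop A (B beats it: P:5>3 R:6>3)
P1→{B,C} P2→{P,R}

Remaining: P1:{B,C} P2:{P,R}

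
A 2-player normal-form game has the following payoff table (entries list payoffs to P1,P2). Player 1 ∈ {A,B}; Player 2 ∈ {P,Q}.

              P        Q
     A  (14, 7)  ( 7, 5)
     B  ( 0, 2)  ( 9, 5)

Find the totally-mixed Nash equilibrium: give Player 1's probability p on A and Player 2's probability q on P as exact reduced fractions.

P1 indiff ⇒ q·14+(1-q)·7 = q·0+(1-q)·9 ⇒ q(14) = (1-q)(2) ⇒ q = 1/8
P2 indiff ⇒ p·7+(1-p)·2 = p·5+(1-p)·5 ⇒ p(2) = (1-p)(3) ⇒ p = 3/5

P1 mixes 3/5 on A; P2 mixes 1/8 on P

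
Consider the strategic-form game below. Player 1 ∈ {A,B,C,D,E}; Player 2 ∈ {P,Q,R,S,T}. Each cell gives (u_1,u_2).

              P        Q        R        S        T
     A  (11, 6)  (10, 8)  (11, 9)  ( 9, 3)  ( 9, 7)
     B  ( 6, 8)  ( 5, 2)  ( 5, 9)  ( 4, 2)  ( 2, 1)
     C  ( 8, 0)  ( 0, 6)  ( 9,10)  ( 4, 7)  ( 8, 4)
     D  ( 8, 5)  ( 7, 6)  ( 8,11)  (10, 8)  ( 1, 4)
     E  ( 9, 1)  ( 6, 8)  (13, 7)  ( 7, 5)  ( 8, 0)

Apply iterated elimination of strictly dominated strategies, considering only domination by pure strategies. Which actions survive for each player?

P1 drop B (A beats it: P:11>6 Q:10>5 R:11>5 S:9>4 T:9>2)
P1 drop C (A beats it: P:11>8 Q:10>0 R:11>9 S:9>4 T:9>8)
P2 drop P (Q beats it: A:8>6 D:6>5 E:8>1)
P2 drop S (R beats it: A:9>3 D:11>8 E:7>5)
P1 drop D (A beats it: Q:10>7 R:11>8 T:9>1)
P2 drop T (Q beats it: A:8>7 E:8>0)
P1→{A,E} P2→{Q,R}

Survivors P1:{A,E} P2:{Q,R}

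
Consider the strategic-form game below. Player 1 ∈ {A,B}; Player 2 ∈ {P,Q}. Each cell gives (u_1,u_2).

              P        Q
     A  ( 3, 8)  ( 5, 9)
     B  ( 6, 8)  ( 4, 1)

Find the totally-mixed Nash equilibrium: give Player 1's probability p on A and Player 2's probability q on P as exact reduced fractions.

(p,q) = (7/8, 1/4)

P1 indiff ⇒ q·3+(1-q)·5 = q·6+(1-q)·4 ⇒ q(-3) = (1-q)(-1) ⇒ q = 1/4
P2 indiff ⇒ p·8+(1-p)·8 = p·9+(1-p)·1 ⇒ p(-1) = (1-p)(-7) ⇒ p = 7/8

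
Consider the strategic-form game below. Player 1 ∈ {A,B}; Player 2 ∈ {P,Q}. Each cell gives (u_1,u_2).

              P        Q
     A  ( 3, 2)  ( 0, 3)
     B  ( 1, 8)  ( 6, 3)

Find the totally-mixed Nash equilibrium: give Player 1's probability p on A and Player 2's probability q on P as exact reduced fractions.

P1 indiff ⇒ q·3+(1-q)·0 = q·1+(1-q)·6 ⇒ q(2) = (1-q)(6) ⇒ q = 3/4
P2 indiff ⇒ p·2+(1-p)·8 = p·3+(1-p)·3 ⇒ p(-1) = (1-p)(-5) ⇒ p = 5/6

(p,q) = (5/6, 3/4)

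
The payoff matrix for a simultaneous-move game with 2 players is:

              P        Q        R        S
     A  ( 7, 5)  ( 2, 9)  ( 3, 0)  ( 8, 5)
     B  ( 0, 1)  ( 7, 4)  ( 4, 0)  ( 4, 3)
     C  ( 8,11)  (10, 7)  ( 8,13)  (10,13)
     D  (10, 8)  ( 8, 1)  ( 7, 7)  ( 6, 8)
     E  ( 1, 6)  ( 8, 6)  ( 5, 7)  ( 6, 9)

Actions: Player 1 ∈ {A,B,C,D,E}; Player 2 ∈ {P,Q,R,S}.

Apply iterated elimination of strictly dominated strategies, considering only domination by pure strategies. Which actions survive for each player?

Survivors P1:{C,D} P2:{P,R,S}

P1 drop A (C beats it: P:8>7 Q:10>2 R:8>3 S:10>8)
P1 drop B (C beats it: P:8>0 Q:10>7 R:8>4 S:10>4)
P1 drop E (C beats it: P:8>1 Q:10>8 R:8>5 S:10>6)
P2 drop Q (P beats it: C:11>7 D:8>1)
P1→{C,D} P2→{P,R,S}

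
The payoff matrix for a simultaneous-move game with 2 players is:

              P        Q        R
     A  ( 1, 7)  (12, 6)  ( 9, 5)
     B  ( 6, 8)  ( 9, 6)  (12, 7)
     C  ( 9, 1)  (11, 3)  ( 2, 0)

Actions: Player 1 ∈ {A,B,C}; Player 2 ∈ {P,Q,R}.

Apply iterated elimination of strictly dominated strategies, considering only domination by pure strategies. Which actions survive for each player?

P2 drop R (P beats it: A:7>5 B:8>7 C:1>0)
P1 drop B (C beats it: P:9>6 Q:11>9)
P1→{A,C} P2→{P,Q}

Survivors P1:{A,C} P2:{P,Q}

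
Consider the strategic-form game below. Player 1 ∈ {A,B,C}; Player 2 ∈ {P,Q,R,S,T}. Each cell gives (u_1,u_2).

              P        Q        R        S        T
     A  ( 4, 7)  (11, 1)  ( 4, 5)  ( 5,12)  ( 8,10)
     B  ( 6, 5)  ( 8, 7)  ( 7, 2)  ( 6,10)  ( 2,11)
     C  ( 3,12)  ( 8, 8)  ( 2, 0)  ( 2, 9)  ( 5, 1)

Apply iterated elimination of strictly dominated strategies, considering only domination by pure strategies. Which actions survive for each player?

P1 drop C (A beats it: P:4>3 Q:11>8 R:4>2 S:5>2 T:8>5)
P2 drop P (S beats it: A:12>7 B:10>5)
P2 drop Q (S beats it: A:12>1 B:10>7)
P2 drop R (S beats it: A:12>5 B:10>2)
P1→{A,B} P2→{S,T}

Survivors P1:{A,B} P2:{S,T}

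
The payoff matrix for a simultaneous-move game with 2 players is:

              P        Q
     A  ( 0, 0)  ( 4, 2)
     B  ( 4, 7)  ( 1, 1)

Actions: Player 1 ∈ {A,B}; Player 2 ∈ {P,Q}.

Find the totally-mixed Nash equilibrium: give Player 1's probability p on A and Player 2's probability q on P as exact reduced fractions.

p=3/4, q=3/7

P1 indiff ⇒ q·0+(1-q)·4 = q·4+(1-q)·1 ⇒ q(-4) = (1-q)(-3) ⇒ q = 3/7
P2 indiff ⇒ p·0+(1-p)·7 = p·2+(1-p)·1 ⇒ p(-2) = (1-p)(-6) ⇒ p = 3/4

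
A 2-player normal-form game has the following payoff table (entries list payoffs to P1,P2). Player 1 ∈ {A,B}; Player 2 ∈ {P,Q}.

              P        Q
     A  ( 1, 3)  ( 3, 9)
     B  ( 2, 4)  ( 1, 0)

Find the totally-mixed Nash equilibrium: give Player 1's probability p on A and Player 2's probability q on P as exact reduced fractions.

p=2/5, q=2/3

P1 indiff ⇒ q·1+(1-q)·3 = q·2+(1-q)·1 ⇒ q(-1) = (1-q)(-2) ⇒ q = 2/3
P2 indiff ⇒ p·3+(1-p)·4 = p·9+(1-p)·0 ⇒ p(-6) = (1-p)(-4) ⇒ p = 2/5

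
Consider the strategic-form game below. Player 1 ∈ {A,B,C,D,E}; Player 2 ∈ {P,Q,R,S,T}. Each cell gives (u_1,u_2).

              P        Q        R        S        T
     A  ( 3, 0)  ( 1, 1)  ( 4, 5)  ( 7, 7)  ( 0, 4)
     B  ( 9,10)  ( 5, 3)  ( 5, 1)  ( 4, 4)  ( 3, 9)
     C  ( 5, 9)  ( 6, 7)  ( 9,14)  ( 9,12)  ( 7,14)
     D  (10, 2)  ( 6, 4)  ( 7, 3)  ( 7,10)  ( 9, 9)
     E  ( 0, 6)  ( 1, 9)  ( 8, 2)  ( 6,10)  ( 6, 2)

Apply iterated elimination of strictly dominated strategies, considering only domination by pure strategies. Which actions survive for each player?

P1 drop A (C beats it: P:5>3 Q:6>1 R:9>4 S:9>7 T:7>0)
P1 drop B (D beats it: P:10>9 Q:6>5 R:7>5 S:7>4 T:9>3)
P1 drop E (C beats it: P:5>0 Q:6>1 R:9>8 S:9>6 T:7>6)
P2 drop P (R beats it: C:14>9 D:3>2)
P2 drop Q (S beats it: C:12>7 D:10>4)
P1→{C,D} P2→{R,S,T}

Remaining: P1:{C,D} P2:{R,S,T}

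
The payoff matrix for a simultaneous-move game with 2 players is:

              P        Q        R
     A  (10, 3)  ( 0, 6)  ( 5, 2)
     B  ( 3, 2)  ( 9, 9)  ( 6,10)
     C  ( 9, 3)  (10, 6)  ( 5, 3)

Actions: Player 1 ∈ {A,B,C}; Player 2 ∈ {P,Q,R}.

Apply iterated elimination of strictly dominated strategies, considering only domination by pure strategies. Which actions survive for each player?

Survivors P1:{B,C} P2:{Q,R}

P2 drop P (Q beats it: A:6>3 B:9>2 C:6>3)
P1 drop A (B beats it: Q:9>0 R:6>5)
P1→{B,C} P2→{Q,R}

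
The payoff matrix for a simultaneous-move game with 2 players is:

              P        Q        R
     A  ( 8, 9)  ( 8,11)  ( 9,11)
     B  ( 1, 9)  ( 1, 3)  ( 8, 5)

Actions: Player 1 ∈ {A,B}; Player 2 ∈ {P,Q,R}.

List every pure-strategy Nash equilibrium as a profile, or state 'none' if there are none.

NE set: (A,Q), (A,R)

(A,P): not NE [P2→R gives 11>9]
(A,Q): NE
(A,R): NE
(B,P): not NE [P1→A gives 8>1]
(B,Q): not NE [P1→A gives 8>1; P2→P gives 9>3]
(B,R): not NE [P1→A gives 9>8; P2→P gives 9>5]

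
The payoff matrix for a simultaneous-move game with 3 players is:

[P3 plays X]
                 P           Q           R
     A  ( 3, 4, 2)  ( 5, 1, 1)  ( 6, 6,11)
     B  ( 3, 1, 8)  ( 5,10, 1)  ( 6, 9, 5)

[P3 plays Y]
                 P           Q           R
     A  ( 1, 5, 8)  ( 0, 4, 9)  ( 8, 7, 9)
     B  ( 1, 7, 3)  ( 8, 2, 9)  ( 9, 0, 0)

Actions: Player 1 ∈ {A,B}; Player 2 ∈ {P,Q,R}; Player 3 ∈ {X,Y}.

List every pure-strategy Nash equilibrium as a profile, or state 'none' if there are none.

(A,P,X): not NE [P2→R gives 6>4; P3→Y gives 8>2]
(A,P,Y): not NE [P2→R gives 7>5]
(A,Q,X): not NE [P2→R gives 6>1; P3→Y gives 9>1]
(A,Q,Y): not NE [P1→B gives 8>0; P2→R gives 7>4]
(A,R,X): NE
(A,R,Y): not NE [P1→B gives 9>8; P3→X gives 11>9]
(B,P,X): not NE [P2→Q gives 10>1]
(B,P,Y): not NE [P3→X gives 8>3]
(B,Q,X): not NE [P3→Y gives 9>1]
(B,Q,Y): not NE [P2→P gives 7>2]
(B,R,X): not NE [P2→Q gives 10>9]
(B,R,Y): not NE [P2→P gives 7>0; P3→X gives 5>0]

NE set: (A,R,X)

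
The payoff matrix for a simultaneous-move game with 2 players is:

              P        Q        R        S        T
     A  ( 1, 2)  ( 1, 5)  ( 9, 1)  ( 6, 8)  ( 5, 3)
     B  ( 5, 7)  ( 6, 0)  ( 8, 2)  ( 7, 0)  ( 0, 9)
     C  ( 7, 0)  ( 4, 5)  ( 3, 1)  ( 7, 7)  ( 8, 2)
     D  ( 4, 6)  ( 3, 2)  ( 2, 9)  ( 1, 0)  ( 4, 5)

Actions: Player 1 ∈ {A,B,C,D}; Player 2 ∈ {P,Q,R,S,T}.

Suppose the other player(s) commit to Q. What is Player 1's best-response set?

u_1(A vs Q) = 1
u_1(B vs Q) = 6
u_1(C vs Q) = 4
u_1(D vs Q) = 3
max payoff 6 at {B}

argmax u_1 = {B}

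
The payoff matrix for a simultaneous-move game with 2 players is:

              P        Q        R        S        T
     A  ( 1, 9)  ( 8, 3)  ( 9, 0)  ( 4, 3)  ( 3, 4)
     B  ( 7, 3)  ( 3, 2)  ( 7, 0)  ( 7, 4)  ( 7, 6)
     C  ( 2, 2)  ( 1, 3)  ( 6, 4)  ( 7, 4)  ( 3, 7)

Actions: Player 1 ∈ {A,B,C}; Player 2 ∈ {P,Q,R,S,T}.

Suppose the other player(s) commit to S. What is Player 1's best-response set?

argmax u_1 = {B,C}

u_1(A vs S) = 4
u_1(B vs S) = 7
u_1(C vs S) = 7
max payoff 7 at {B,C}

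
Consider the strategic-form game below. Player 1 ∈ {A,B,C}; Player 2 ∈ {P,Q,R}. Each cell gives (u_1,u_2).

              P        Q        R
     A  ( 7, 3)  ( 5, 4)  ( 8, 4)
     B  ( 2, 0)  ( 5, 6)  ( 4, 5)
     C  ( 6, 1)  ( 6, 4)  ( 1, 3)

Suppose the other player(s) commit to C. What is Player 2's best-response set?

u_2(P vs C) = 1
u_2(Q vs C) = 4
u_2(R vs C) = 3
max payoff 4 at {Q}

P2 best: {Q}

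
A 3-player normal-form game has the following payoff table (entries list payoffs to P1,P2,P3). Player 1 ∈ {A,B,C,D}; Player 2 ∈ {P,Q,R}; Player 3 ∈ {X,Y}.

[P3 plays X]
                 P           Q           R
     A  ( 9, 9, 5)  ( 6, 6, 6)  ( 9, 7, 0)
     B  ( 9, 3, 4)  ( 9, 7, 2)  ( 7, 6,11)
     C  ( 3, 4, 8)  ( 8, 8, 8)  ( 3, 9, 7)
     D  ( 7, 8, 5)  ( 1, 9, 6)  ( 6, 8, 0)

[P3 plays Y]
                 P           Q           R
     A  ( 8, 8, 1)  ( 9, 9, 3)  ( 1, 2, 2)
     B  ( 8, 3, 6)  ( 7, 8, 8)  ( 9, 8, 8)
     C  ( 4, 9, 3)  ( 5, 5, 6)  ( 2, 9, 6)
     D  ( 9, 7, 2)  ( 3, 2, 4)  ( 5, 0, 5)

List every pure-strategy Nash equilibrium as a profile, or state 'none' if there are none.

NE set: (A,P,X)

(A,P,X): NE
(A,P,Y): not NE [P1→D gives 9>8; P2→Q gives 9>8; P3→X gives 5>1]
(A,Q,X): not NE [P1→B gives 9>6; P2→P gives 9>6]
(A,Q,Y): not NE [P3→X gives 6>3]
(A,R,X): not NE [P2→P gives 9>7; P3→Y gives 2>0]
(A,R,Y): not NE [P1→B gives 9>1; P2→Q gives 9>2]
(B,P,X): not NE [P2→Q gives 7>3; P3→Y gives 6>4]
(B,P,Y): not NE [P1→D gives 9>8; P2→R gives 8>3]
(B,Q,X): not NE [P3→Y gives 8>2]
(B,Q,Y): not NE [P1→A gives 9>7]
(B,R,X): not NE [P1→A gives 9>7; P2→Q gives 7>6]
(B,R,Y): not NE [P3→X gives 11>8]
(C,P,X): not NE [P1→B gives 9>3; P2→R gives 9>4]
(C,P,Y): not NE [P1→D gives 9>4; P3→X gives 8>3]
(C,Q,X): not NE [P1→B gives 9>8; P2→R gives 9>8]
(C,Q,Y): not NE [P1→A gives 9>5; P2→R gives 9>5; P3→X gives 8>6]
(C,R,X): not NE [P1→A gives 9>3]
(C,R,Y): not NE [P1→B gives 9>2; P3→X gives 7>6]
(D,P,X): not NE [P1→B gives 9>7; P2→Q gives 9>8]
(D,P,Y): not NE [P3→X gives 5>2]
(D,Q,X): not NE [P1→B gives 9>1]
(D,Q,Y): not NE [P1→A gives 9>3; P2→P gives 7>2; P3→X gives 6>4]
(D,R,X): not NE [P1→A gives 9>6; P2→Q gives 9>8; P3→Y gives 5>0]
(D,R,Y): not NE [P1→B gives 9>5; P2→P gives 7>0]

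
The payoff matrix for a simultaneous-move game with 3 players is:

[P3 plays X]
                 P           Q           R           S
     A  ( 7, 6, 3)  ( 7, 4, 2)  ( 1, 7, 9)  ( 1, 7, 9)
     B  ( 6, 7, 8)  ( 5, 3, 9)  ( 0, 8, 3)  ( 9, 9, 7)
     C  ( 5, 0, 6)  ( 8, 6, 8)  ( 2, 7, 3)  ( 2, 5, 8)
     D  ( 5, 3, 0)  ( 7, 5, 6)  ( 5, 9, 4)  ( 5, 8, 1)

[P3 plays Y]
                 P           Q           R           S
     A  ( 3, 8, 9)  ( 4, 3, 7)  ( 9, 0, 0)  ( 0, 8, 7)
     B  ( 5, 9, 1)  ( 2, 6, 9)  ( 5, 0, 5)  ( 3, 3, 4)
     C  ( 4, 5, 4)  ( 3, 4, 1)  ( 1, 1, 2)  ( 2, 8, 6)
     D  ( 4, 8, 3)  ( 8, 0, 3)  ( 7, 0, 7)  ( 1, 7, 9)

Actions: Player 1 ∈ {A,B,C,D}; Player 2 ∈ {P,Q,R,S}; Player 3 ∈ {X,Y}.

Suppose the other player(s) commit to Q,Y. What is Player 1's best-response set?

u_1(A vs Q,Y) = 4
u_1(B vs Q,Y) = 2
u_1(C vs Q,Y) = 3
u_1(D vs Q,Y) = 8
max payoff 8 at {D}

argmax u_1 = {D}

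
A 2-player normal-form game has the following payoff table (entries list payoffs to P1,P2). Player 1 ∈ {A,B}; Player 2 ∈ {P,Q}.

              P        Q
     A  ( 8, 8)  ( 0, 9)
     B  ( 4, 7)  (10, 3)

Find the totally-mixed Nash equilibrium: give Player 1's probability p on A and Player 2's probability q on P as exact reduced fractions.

(p,q) = (4/5, 5/7)

P1 indiff ⇒ q·8+(1-q)·0 = q·4+(1-q)·10 ⇒ q(4) = (1-q)(10) ⇒ q = 5/7
P2 indiff ⇒ p·8+(1-p)·7 = p·9+(1-p)·3 ⇒ p(-1) = (1-p)(-4) ⇒ p = 4/5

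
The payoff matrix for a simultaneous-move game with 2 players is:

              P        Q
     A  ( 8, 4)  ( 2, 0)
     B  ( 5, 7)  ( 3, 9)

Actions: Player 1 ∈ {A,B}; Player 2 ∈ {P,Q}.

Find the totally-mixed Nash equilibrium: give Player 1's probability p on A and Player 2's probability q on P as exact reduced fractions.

P1 mixes 1/3 on A; P2 mixes 1/4 on P

P1 indiff ⇒ q·8+(1-q)·2 = q·5+(1-q)·3 ⇒ q(3) = (1-q)(1) ⇒ q = 1/4
P2 indiff ⇒ p·4+(1-p)·7 = p·0+(1-p)·9 ⇒ p(4) = (1-p)(2) ⇒ p = 1/3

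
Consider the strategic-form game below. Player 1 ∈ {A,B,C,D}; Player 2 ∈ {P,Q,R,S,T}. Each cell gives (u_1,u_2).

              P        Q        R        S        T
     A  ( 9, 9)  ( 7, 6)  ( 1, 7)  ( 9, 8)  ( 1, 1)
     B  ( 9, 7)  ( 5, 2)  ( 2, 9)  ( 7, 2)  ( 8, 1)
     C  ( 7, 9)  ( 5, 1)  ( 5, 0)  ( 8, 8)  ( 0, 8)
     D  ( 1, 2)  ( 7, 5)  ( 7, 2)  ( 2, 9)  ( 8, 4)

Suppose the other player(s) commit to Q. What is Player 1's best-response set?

u_1(A vs Q) = 7
u_1(B vs Q) = 5
u_1(C vs Q) = 5
u_1(D vs Q) = 7
max payoff 7 at {A,D}

P1 best: {A,D}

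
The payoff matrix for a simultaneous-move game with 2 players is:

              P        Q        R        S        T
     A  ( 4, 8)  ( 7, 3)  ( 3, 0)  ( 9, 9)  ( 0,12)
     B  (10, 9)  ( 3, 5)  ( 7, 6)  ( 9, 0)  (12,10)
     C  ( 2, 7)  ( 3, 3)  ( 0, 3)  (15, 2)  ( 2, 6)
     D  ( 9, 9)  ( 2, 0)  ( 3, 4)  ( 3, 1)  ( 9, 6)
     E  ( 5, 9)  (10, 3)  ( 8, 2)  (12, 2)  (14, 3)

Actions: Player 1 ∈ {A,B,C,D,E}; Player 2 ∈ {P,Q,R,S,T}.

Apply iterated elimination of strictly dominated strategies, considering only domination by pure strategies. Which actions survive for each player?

IESDS → P1:{B,E} P2:{P,T}

P1 drop A (E beats it: P:5>4 Q:10>7 R:8>3 S:12>9 T:14>0)
P1 drop D (B beats it: P:10>9 Q:3>2 R:7>3 S:9>3 T:12>9)
P2 drop Q (P beats it: B:9>5 C:7>3 E:9>3)
P2 drop R (P beats it: B:9>6 C:7>3 E:9>2)
P2 drop S (P beats it: B:9>0 C:7>2 E:9>2)
P1 drop C (B beats it: P:10>2 T:12>2)
P1→{B,E} P2→{P,T}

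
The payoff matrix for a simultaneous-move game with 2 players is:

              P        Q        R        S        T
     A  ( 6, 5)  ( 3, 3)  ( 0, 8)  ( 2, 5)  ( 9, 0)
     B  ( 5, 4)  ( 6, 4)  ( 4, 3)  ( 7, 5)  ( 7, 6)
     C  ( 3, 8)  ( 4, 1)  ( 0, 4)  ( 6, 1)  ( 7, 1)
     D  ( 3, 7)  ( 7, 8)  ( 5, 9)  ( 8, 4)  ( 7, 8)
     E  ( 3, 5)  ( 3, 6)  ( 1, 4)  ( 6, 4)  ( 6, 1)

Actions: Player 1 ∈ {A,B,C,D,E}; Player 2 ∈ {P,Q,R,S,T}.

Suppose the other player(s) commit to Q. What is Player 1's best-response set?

u_1(A vs Q) = 3
u_1(B vs Q) = 6
u_1(C vs Q) = 4
u_1(D vs Q) = 7
u_1(E vs Q) = 3
max payoff 7 at {D}

argmax u_1 = {D}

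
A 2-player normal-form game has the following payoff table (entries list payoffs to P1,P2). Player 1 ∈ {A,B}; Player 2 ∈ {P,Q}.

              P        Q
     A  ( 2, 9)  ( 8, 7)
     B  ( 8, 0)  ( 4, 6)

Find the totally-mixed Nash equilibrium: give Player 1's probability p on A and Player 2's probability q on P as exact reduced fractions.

p=3/4, q=2/5

P1 indiff ⇒ q·2+(1-q)·8 = q·8+(1-q)·4 ⇒ q(-6) = (1-q)(-4) ⇒ q = 2/5
P2 indiff ⇒ p·9+(1-p)·0 = p·7+(1-p)·6 ⇒ p(2) = (1-p)(6) ⇒ p = 3/4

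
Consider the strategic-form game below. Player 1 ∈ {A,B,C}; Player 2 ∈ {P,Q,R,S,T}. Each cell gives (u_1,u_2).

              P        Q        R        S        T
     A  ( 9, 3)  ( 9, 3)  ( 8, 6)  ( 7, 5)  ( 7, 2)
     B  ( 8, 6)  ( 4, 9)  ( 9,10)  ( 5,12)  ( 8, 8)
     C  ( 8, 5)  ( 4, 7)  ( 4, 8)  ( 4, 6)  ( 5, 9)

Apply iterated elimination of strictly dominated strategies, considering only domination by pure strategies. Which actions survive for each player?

Remaining: P1:{A,B} P2:{R,S}

P1 drop C (A beats it: P:9>8 Q:9>4 R:8>4 S:7>4 T:7>5)
P2 drop P (R beats it: A:6>3 B:10>6)
P2 drop Q (R beats it: A:6>3 B:10>9)
P2 drop T (R beats it: A:6>2 B:10>8)
P1→{A,B} P2→{R,S}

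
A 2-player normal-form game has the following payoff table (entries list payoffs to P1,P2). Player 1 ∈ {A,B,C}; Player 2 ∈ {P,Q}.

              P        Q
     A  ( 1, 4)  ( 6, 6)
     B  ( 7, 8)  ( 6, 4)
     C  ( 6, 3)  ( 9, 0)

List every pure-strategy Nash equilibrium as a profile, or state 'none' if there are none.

PSNE = {(B,P)}

(A,P): not NE [P1→B gives 7>1; P2→Q gives 6>4]
(A,Q): not NE [P1→C gives 9>6]
(B,P): NE
(B,Q): not NE [P1→C gives 9>6; P2→P gives 8>4]
(C,P): not NE [P1→B gives 7>6]
(C,Q): not NE [P2→P gives 3>0]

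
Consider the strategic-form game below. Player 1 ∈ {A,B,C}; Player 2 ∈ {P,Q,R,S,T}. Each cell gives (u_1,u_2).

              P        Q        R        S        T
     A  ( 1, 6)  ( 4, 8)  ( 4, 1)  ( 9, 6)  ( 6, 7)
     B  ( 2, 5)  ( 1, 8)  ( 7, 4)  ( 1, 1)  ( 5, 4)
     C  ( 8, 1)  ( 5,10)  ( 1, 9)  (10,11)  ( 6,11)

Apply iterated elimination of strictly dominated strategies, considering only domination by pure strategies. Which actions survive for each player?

P2 drop P (Q beats it: A:8>6 B:8>5 C:10>1)
P2 drop R (Q beats it: A:8>1 B:8>4 C:10>9)
P1 drop B (A beats it: Q:4>1 S:9>1 T:6>5)
P1→{A,C} P2→{Q,S,T}

Remaining: P1:{A,C} P2:{Q,S,T}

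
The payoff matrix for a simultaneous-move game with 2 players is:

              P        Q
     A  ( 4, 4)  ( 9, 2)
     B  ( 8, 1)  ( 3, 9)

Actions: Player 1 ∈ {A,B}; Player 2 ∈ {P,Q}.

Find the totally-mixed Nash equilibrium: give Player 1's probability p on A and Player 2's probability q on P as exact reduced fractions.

P1 indiff ⇒ q·4+(1-q)·9 = q·8+(1-q)·3 ⇒ q(-4) = (1-q)(-6) ⇒ q = 3/5
P2 indiff ⇒ p·4+(1-p)·1 = p·2+(1-p)·9 ⇒ p(2) = (1-p)(8) ⇒ p = 4/5

(p,q) = (4/5, 3/5)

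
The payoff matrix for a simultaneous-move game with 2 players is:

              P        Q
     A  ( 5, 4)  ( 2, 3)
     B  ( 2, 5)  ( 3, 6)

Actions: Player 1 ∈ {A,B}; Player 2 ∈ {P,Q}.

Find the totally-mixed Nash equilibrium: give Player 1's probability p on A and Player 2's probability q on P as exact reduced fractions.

(p,q) = (1/2, 1/4)

P1 indiff ⇒ q·5+(1-q)·2 = q·2+(1-q)·3 ⇒ q(3) = (1-q)(1) ⇒ q = 1/4
P2 indiff ⇒ p·4+(1-p)·5 = p·3+(1-p)·6 ⇒ p(1) = (1-p)(1) ⇒ p = 1/2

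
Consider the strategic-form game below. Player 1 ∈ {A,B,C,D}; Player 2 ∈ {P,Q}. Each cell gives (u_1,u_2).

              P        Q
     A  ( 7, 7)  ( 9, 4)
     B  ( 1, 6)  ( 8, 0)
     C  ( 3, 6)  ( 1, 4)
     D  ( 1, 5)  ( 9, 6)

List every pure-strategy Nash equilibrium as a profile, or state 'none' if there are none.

NE set: (A,P), (D,Q)

(A,P): NE
(A,Q): not NE [P2→P gives 7>4]
(B,P): not NE [P1→A gives 7>1]
(B,Q): not NE [P1→D gives 9>8; P2→P gives 6>0]
(C,P): not NE [P1→A gives 7>3]
(C,Q): not NE [P1→D gives 9>1; P2→P gives 6>4]
(D,P): not NE [P1→A gives 7>1; P2→Q gives 6>5]
(D,Q): NE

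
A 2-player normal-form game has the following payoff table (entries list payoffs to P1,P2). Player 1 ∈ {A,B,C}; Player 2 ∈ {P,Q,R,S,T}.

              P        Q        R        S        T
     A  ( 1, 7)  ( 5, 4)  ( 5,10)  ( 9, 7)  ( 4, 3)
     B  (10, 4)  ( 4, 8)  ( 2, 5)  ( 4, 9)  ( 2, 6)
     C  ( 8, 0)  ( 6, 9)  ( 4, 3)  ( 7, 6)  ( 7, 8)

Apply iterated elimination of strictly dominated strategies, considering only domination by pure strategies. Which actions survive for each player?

Remaining: P1:{A,C} P2:{Q,R,S}

P2 drop P (R beats it: A:10>7 B:5>4 C:3>0)
P1 drop B (A beats it: Q:5>4 R:5>2 S:9>4 T:4>2)
P2 drop T (Q beats it: A:4>3 C:9>8)
P1→{A,C} P2→{Q,R,S}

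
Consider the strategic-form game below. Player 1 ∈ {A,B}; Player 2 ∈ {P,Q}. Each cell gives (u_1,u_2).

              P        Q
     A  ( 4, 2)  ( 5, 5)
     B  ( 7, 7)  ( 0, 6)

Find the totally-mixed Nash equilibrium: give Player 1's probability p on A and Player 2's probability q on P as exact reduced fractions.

P1 indiff ⇒ q·4+(1-q)·5 = q·7+(1-q)·0 ⇒ q(-3) = (1-q)(-5) ⇒ q = 5/8
P2 indiff ⇒ p·2+(1-p)·7 = p·5+(1-p)·6 ⇒ p(-3) = (1-p)(-1) ⇒ p = 1/4

(p,q) = (1/4, 5/8)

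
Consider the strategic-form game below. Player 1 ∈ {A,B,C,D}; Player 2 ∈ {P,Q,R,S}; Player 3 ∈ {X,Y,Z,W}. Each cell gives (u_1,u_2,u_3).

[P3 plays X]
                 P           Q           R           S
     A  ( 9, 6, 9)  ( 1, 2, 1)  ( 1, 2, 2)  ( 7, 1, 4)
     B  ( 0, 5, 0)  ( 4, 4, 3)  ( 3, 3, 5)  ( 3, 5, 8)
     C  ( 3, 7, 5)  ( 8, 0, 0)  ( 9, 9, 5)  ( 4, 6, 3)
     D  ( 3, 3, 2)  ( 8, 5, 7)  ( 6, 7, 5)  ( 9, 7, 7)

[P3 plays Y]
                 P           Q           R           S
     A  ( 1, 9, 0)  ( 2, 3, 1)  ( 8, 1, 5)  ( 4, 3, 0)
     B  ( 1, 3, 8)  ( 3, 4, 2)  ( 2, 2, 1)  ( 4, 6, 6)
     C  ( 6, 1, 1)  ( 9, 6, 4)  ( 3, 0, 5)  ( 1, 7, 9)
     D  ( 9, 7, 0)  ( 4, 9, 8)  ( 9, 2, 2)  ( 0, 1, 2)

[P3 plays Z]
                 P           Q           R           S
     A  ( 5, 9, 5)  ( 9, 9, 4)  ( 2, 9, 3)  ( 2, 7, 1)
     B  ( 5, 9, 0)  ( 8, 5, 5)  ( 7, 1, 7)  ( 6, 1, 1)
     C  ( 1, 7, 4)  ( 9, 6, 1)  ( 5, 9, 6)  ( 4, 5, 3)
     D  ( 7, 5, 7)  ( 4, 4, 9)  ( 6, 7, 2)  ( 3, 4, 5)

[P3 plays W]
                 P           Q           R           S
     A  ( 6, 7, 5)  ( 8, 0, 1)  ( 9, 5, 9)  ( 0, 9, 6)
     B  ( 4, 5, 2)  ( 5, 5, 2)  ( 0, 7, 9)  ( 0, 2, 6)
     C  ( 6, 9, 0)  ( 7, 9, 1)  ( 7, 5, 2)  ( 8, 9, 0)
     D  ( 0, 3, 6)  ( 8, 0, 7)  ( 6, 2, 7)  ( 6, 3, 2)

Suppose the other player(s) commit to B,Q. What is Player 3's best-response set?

P3 best: {Z}

u_3(X vs B,Q) = 3
u_3(Y vs B,Q) = 2
u_3(Z vs B,Q) = 5
u_3(W vs B,Q) = 2
max payoff 5 at {Z}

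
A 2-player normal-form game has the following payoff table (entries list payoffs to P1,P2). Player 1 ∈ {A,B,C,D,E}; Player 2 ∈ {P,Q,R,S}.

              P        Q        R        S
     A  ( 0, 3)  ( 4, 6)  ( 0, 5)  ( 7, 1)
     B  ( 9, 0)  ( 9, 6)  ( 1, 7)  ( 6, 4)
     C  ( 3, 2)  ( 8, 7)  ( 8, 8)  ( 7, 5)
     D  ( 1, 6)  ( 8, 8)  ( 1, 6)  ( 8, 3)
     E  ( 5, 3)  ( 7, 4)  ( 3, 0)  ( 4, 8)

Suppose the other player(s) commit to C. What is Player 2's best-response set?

u_2(P vs C) = 2
u_2(Q vs C) = 7
u_2(R vs C) = 8
u_2(S vs C) = 5
max payoff 8 at {R}

P2 best: {R}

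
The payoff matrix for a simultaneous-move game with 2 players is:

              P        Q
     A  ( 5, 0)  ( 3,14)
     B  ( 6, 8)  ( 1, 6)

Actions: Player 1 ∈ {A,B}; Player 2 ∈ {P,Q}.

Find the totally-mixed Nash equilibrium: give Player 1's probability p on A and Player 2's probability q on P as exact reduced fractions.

P1 indiff ⇒ q·5+(1-q)·3 = q·6+(1-q)·1 ⇒ q(-1) = (1-q)(-2) ⇒ q = 2/3
P2 indiff ⇒ p·0+(1-p)·8 = p·14+(1-p)·6 ⇒ p(-14) = (1-p)(-2) ⇒ p = 1/8

P1 mixes 1/8 on A; P2 mixes 2/3 on P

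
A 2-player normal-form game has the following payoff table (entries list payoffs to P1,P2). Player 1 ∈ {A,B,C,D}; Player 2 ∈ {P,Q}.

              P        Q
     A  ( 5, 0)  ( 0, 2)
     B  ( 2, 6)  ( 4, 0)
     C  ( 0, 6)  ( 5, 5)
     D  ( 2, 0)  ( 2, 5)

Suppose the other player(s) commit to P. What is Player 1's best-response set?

u_1(A vs P) = 5
u_1(B vs P) = 2
u_1(C vs P) = 0
u_1(D vs P) = 2
max payoff 5 at {A}

BR_1 = {A}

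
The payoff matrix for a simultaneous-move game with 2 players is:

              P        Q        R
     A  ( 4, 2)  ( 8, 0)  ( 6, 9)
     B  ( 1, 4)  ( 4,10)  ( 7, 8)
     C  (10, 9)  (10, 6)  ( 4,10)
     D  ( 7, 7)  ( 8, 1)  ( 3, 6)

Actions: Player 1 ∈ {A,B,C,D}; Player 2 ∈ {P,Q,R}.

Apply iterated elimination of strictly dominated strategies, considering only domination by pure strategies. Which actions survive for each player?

Remaining: P1:{A,B,C} P2:{Q,R}

P1 drop D (C beats it: P:10>7 Q:10>8 R:4>3)
P2 drop P (R beats it: A:9>2 B:8>4 C:10>9)
P1→{A,B,C} P2→{Q,R}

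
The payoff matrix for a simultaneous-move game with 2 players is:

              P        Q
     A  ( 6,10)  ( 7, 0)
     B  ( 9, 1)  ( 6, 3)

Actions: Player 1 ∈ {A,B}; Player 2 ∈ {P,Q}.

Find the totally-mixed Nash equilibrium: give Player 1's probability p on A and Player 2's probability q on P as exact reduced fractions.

P1 indiff ⇒ q·6+(1-q)·7 = q·9+(1-q)·6 ⇒ q(-3) = (1-q)(-1) ⇒ q = 1/4
P2 indiff ⇒ p·10+(1-p)·1 = p·0+(1-p)·3 ⇒ p(10) = (1-p)(2) ⇒ p = 1/6

(p,q) = (1/6, 1/4)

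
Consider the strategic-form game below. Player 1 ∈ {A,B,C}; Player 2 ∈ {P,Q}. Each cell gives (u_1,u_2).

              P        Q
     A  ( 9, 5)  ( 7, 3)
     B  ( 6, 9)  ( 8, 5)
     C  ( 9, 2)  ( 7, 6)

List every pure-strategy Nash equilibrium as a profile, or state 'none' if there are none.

(A,P): NE
(A,Q): not NE [P1→B gives 8>7; P2→P gives 5>3]
(B,P): not NE [P1→C gives 9>6]
(B,Q): not NE [P2→P gives 9>5]
(C,P): not NE [P2→Q gives 6>2]
(C,Q): not NE [P1→B gives 8>7]

PSNE = {(A,P)}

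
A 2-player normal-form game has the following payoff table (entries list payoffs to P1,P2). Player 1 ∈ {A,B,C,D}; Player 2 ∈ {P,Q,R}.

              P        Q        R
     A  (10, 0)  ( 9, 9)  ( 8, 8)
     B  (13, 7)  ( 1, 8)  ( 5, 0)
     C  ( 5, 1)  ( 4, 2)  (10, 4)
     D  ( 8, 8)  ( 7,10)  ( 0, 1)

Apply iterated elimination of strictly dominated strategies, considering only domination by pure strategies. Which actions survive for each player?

Survivors P1:{A,C} P2:{Q,R}

P1 drop D (A beats it: P:10>8 Q:9>7 R:8>0)
P2 drop P (Q beats it: A:9>0 B:8>7 C:2>1)
P1 drop B (A beats it: Q:9>1 R:8>5)
P1→{A,C} P2→{Q,R}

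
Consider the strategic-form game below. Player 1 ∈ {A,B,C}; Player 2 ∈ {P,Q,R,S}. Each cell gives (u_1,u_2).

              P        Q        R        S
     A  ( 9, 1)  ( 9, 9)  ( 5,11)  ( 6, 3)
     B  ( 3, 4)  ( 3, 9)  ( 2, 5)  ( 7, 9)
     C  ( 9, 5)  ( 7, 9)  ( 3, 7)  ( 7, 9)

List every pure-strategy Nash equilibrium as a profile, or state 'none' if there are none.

Nash profiles: (A,R), (B,S), (C,S)

(A,P): not NE [P2→R gives 11>1]
(A,Q): not NE [P2→R gives 11>9]
(A,R): NE
(A,S): not NE [P1→C gives 7>6; P2→R gives 11>3]
(B,P): not NE [P1→C gives 9>3; P2→S gives 9>4]
(B,Q): not NE [P1→A gives 9>3]
(B,R): not NE [P1→A gives 5>2; P2→S gives 9>5]
(B,S): NE
(C,P): not NE [P2→S gives 9>5]
(C,Q): not NE [P1→A gives 9>7]
(C,R): not NE [P1→A gives 5>3; P2→S gives 9>7]
(C,S): NE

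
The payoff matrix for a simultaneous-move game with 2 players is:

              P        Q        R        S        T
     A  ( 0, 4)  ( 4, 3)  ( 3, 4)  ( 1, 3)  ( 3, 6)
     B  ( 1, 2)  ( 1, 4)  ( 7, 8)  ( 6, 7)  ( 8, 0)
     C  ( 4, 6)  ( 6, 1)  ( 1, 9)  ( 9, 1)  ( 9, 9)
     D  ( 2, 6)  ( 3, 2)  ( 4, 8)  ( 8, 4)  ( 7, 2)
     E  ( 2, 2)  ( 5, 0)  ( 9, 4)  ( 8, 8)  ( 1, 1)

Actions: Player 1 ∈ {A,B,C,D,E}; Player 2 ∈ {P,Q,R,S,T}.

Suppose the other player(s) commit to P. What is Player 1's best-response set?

u_1(A vs P) = 0
u_1(B vs P) = 1
u_1(C vs P) = 4
u_1(D vs P) = 2
u_1(E vs P) = 2
max payoff 4 at {C}

argmax u_1 = {C}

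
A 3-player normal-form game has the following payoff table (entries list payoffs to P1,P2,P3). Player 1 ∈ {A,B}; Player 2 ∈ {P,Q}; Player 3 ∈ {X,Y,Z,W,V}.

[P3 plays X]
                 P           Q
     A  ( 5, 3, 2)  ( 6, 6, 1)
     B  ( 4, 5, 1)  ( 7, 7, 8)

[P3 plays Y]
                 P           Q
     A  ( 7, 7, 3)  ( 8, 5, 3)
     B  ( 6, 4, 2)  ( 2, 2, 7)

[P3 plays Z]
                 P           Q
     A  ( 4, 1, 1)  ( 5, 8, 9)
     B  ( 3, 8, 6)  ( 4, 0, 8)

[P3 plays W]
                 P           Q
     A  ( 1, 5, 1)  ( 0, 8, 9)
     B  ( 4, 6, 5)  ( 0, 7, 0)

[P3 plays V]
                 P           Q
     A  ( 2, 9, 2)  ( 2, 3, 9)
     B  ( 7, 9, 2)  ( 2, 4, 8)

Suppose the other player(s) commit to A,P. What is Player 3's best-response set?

u_3(X vs A,P) = 2
u_3(Y vs A,P) = 3
u_3(Z vs A,P) = 1
u_3(W vs A,P) = 1
u_3(V vs A,P) = 2
max payoff 3 at {Y}

argmax u_3 = {Y}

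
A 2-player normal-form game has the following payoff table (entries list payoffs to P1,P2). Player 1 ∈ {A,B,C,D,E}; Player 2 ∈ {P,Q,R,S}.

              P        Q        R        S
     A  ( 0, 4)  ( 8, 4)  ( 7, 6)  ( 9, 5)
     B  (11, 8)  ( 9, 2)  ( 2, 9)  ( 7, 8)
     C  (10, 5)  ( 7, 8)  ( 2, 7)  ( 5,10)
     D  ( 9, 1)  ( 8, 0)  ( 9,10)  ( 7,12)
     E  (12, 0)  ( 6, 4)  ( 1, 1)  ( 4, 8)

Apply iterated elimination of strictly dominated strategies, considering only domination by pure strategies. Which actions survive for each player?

IESDS → P1:{A,D} P2:{R,S}

P2 drop P (R beats it: A:6>4 B:9>8 C:7>5 D:10>1 E:1>0)
P1 drop C (A beats it: Q:8>7 R:7>2 S:9>5)
P1 drop E (A beats it: Q:8>6 R:7>1 S:9>4)
P2 drop Q (R beats it: A:6>4 B:9>2 D:10>0)
P1 drop B (A beats it: R:7>2 S:9>7)
P1→{A,D} P2→{R,S}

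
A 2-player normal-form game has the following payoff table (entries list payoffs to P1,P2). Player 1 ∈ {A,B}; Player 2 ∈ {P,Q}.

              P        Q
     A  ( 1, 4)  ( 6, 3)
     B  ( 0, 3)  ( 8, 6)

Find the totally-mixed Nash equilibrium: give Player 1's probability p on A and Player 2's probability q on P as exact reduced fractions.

P1 indiff ⇒ q·1+(1-q)·6 = q·0+(1-q)·8 ⇒ q(1) = (1-q)(2) ⇒ q = 2/3
P2 indiff ⇒ p·4+(1-p)·3 = p·3+(1-p)·6 ⇒ p(1) = (1-p)(3) ⇒ p = 3/4

p=3/4, q=2/3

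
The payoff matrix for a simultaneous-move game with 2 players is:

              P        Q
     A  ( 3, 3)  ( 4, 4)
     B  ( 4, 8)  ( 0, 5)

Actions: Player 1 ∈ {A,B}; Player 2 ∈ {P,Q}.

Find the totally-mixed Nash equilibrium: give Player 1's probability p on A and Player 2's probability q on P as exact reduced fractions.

p=3/4, q=4/5

P1 indiff ⇒ q·3+(1-q)·4 = q·4+(1-q)·0 ⇒ q(-1) = (1-q)(-4) ⇒ q = 4/5
P2 indiff ⇒ p·3+(1-p)·8 = p·4+(1-p)·5 ⇒ p(-1) = (1-p)(-3) ⇒ p = 3/4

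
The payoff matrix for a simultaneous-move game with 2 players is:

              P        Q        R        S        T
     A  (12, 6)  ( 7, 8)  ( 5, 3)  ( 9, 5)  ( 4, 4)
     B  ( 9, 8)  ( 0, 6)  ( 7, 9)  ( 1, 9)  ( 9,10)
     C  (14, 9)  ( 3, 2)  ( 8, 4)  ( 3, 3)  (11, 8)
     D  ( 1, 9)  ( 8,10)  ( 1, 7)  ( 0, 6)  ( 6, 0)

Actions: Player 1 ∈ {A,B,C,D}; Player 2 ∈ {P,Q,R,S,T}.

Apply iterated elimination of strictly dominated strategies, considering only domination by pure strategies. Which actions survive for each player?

IESDS → P1:{A,C,D} P2:{P,Q}

P1 drop B (C beats it: P:14>9 Q:3>0 R:8>7 S:3>1 T:11>9)
P2 drop R (P beats it: A:6>3 C:9>4 D:9>7)
P2 drop S (P beats it: A:6>5 C:9>3 D:9>6)
P2 drop T (P beats it: A:6>4 C:9>8 D:9>0)
P1→{A,C,D} P2→{P,Q}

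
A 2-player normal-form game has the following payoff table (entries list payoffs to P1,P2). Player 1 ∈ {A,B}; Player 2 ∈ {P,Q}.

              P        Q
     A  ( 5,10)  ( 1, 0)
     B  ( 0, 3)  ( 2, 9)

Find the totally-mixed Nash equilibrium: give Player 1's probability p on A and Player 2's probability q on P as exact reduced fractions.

(p,q) = (3/8, 1/6)

P1 indiff ⇒ q·5+(1-q)·1 = q·0+(1-q)·2 ⇒ q(5) = (1-q)(1) ⇒ q = 1/6
P2 indiff ⇒ p·10+(1-p)·3 = p·0+(1-p)·9 ⇒ p(10) = (1-p)(6) ⇒ p = 3/8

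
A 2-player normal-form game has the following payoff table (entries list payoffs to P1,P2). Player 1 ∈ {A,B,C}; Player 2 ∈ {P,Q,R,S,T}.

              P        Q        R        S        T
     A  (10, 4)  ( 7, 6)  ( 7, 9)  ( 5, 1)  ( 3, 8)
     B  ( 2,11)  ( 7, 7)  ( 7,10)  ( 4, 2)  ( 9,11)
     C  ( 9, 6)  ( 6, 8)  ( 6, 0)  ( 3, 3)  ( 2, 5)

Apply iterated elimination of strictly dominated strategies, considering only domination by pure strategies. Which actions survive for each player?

P1 drop C (A beats it: P:10>9 Q:7>6 R:7>6 S:5>3 T:3>2)
P2 drop Q (R beats it: A:9>6 B:10>7)
P2 drop S (P beats it: A:4>1 B:11>2)
P1→{A,B} P2→{P,R,T}

Survivors P1:{A,B} P2:{P,R,T}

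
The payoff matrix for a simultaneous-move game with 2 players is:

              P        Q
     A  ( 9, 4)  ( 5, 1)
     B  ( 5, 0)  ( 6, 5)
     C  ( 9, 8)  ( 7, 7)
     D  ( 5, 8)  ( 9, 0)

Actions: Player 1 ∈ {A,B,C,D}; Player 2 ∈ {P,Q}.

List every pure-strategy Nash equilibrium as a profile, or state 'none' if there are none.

(A,P): NE
(A,Q): not NE [P1→D gives 9>5; P2→P gives 4>1]
(B,P): not NE [P1→C gives 9>5; P2→Q gives 5>0]
(B,Q): not NE [P1→D gives 9>6]
(C,P): NE
(C,Q): not NE [P1→D gives 9>7; P2→P gives 8>7]
(D,P): not NE [P1→C gives 9>5]
(D,Q): not NE [P2→P gives 8>0]

PSNE = {(A,P), (C,P)}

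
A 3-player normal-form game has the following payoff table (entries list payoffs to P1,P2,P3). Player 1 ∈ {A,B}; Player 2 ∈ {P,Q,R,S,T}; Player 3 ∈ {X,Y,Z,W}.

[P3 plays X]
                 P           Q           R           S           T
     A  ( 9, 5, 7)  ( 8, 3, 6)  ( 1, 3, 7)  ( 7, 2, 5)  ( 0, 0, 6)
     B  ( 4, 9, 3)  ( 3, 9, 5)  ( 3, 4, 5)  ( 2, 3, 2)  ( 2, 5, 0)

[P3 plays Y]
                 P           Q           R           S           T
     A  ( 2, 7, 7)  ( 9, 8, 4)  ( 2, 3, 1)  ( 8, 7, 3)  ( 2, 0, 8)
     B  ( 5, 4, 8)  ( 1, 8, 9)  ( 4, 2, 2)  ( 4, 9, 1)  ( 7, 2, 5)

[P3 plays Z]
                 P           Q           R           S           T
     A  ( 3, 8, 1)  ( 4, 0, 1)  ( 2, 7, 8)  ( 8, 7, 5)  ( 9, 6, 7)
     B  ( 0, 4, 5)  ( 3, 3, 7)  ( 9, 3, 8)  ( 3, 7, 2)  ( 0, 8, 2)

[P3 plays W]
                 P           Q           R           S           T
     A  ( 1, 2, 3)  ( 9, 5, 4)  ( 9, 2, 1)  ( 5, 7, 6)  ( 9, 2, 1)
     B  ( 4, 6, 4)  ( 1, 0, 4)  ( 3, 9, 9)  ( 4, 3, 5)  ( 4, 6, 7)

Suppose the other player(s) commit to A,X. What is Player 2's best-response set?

argmax u_2 = {P}

u_2(P vs A,X) = 5
u_2(Q vs A,X) = 3
u_2(R vs A,X) = 3
u_2(S vs A,X) = 2
u_2(T vs A,X) = 0
max payoff 5 at {P}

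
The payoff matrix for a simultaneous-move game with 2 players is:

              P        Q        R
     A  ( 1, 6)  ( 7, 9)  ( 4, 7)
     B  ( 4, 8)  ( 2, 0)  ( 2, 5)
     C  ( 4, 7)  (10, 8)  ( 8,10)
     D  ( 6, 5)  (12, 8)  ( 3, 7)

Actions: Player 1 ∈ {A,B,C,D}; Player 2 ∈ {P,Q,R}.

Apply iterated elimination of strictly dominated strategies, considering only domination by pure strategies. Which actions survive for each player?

P1 drop A (C beats it: P:4>1 Q:10>7 R:8>4)
P1 drop B (D beats it: P:6>4 Q:12>2 R:3>2)
P2 drop P (Q beats it: C:8>7 D:8>5)
P1→{C,D} P2→{Q,R}

Remaining: P1:{C,D} P2:{Q,R}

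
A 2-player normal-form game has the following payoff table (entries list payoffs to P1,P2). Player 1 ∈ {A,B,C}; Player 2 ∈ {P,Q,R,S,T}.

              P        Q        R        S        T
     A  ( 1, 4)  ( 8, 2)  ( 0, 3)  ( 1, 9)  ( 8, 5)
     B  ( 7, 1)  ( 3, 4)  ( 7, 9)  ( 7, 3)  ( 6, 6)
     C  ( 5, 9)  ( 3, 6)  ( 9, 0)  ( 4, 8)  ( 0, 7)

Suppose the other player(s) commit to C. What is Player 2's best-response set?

BR_2 = {P}

u_2(P vs C) = 9
u_2(Q vs C) = 6
u_2(R vs C) = 0
u_2(S vs C) = 8
u_2(T vs C) = 7
max payoff 9 at {P}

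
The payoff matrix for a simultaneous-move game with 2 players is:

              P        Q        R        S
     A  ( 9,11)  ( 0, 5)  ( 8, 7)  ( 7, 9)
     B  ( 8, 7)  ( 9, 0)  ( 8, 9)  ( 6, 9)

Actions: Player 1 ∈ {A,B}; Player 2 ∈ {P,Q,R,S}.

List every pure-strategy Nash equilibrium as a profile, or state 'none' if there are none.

NE set: (A,P), (B,R)

(A,P): NE
(A,Q): not NE [P1→B gives 9>0; P2→P gives 11>5]
(A,R): not NE [P2→P gives 11>7]
(A,S): not NE [P2→P gives 11>9]
(B,P): not NE [P1→A gives 9>8; P2→S gives 9>7]
(B,Q): not NE [P2→S gives 9>0]
(B,R): NE
(B,S): not NE [P1→A gives 7>6]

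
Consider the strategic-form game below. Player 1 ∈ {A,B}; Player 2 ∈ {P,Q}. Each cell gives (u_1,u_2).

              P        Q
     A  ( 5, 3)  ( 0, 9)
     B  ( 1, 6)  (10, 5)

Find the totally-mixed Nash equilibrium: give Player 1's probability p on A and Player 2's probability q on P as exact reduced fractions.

P1 mixes 1/7 on A; P2 mixes 5/7 on P

P1 indiff ⇒ q·5+(1-q)·0 = q·1+(1-q)·10 ⇒ q(4) = (1-q)(10) ⇒ q = 5/7
P2 indiff ⇒ p·3+(1-p)·6 = p·9+(1-p)·5 ⇒ p(-6) = (1-p)(-1) ⇒ p = 1/7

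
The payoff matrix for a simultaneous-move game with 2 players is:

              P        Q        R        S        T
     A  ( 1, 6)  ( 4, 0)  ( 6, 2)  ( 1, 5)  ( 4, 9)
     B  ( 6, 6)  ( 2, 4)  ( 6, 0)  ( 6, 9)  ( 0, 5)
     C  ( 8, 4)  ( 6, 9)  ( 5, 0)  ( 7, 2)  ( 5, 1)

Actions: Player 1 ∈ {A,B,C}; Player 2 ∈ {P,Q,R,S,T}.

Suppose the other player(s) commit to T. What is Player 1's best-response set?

BR_1 = {C}

u_1(A vs T) = 4
u_1(B vs T) = 0
u_1(C vs T) = 5
max payoff 5 at {C}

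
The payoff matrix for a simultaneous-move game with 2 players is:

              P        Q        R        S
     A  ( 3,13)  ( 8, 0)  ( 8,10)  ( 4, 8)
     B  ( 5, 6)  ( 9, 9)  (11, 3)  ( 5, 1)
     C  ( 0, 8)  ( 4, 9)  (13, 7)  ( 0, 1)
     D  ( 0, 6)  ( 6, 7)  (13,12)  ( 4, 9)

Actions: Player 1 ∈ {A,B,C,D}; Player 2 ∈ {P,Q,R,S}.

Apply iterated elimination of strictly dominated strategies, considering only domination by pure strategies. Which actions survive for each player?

Survivors P1:{B,C,D} P2:{Q,R}

P1 drop A (B beats it: P:5>3 Q:9>8 R:11>8 S:5>4)
P2 drop P (Q beats it: B:9>6 C:9>8 D:7>6)
P2 drop S (R beats it: B:3>1 C:7>1 D:12>9)
P1→{B,C,D} P2→{Q,R}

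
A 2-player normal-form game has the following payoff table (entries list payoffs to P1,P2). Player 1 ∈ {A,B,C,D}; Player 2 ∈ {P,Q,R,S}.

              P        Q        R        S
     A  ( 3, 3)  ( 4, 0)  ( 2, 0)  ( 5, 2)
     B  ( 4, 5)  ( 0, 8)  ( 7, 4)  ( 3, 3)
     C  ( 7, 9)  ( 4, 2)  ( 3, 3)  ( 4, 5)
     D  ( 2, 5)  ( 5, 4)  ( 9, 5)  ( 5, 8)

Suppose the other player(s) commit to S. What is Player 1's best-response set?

u_1(A vs S) = 5
u_1(B vs S) = 3
u_1(C vs S) = 4
u_1(D vs S) = 5
max payoff 5 at {A,D}

argmax u_1 = {A,D}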